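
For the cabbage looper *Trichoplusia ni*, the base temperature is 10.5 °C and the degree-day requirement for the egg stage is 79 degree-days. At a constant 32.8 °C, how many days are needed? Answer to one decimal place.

Daily accumulation = 32.8 − 10.5 = 22.3 DD/day.
Duration = 79 / 22.3 = 3.543 ≈ 3.5 days.

3.5 days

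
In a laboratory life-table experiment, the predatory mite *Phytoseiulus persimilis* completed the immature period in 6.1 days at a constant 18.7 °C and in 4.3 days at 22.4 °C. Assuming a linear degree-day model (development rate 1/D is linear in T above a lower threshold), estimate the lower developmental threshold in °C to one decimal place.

Under the model K = D·(T − T_b), so D₁·(T₁ − T_b) = D₂·(T₂ − T_b).
6.1·(18.7 − T_b) = 4.3·(22.4 − T_b)
T_b = (6.1·18.7 − 4.3·22.4) / (6.1 − 4.3) = 17.75 / 1.8 = 9.861 °C ≈ 9.9 °C.

9.9 °C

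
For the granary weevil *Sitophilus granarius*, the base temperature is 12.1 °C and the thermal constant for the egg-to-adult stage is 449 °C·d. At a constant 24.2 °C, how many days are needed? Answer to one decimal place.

37.1 days

Daily accumulation = 24.2 − 12.1 = 12.1 DD/day.
Duration = 449 / 12.1 = 37.107 ≈ 37.1 days.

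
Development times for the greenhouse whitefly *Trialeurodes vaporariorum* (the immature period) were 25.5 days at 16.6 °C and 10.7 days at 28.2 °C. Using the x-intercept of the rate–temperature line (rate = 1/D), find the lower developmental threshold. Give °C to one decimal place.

8.2 °C

Under the model K = D·(T − T_b), so D₁·(T₁ − T_b) = D₂·(T₂ − T_b).
25.5·(16.6 − T_b) = 10.7·(28.2 − T_b)
T_b = (25.5·16.6 − 10.7·28.2) / (25.5 − 10.7) = 121.56 / 14.8 = 8.214 °C ≈ 8.2 °C.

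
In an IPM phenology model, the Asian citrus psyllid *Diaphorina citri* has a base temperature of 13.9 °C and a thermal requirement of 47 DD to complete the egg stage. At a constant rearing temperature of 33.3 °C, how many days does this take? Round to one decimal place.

2.4 days

Daily accumulation = 33.3 − 13.9 = 19.4 DD/day.
Duration = 47 / 19.4 = 2.423 ≈ 2.4 days.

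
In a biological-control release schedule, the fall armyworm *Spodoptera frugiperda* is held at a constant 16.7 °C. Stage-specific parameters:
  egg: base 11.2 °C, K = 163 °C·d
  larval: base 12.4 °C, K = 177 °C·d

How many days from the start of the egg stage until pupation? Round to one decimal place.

egg: 163 / (16.7 − 11.2) = 163 / 5.5 = 29.636 d.
larval: 177 / (16.7 − 12.4) = 177 / 4.3 = 41.163 d.
Sum = 70.799 ≈ 70.8 days.

70.8 days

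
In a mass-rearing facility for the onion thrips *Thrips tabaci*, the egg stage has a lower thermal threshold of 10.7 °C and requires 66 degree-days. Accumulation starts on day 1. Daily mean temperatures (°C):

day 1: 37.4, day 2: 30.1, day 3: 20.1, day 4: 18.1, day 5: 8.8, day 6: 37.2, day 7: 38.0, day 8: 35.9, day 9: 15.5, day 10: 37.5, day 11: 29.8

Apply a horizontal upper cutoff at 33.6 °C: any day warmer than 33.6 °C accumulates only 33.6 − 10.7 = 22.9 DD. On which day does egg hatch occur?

day 6

Daily DD above 10.7 °C (capped at 22.9): 22.9, 19.4, 9.4, 7.4, 0.0, 22.9, 22.9, 22.9, 4.8, 22.9, 19.1.
Cumulative: 22.9, 42.3, 51.7, 59.1, 59.1, 82.0, 104.9, 127.8, 132.6, 155.5, 174.6.
The total first reaches 66 DD on day 6.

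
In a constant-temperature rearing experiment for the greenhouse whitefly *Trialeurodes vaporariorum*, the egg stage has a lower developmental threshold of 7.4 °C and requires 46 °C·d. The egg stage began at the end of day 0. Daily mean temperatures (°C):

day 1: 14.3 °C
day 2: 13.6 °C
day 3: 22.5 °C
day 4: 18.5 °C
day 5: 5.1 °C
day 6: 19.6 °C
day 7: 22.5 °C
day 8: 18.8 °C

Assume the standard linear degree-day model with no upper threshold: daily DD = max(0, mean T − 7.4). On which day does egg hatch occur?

Daily DD above 7.4 °C: 6.9, 6.2, 15.1, 11.1, 0.0, 12.2, 15.1, 11.4.
Cumulative: 6.9, 13.1, 28.2, 39.3, 39.3, 51.5, 66.6, 78.0.
The total first reaches 46 DD on day 6.

day 6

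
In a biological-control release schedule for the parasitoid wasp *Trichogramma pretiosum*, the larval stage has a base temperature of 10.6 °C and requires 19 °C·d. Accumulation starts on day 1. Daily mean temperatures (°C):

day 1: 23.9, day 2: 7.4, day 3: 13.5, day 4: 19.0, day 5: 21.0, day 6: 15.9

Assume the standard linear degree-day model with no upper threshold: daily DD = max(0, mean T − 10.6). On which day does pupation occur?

Daily DD above 10.6 °C: 13.3, 0.0, 2.9, 8.4, 10.4, 5.3.
Cumulative: 13.3, 13.3, 16.2, 24.6, 35.0, 40.3.
The total first reaches 19 DD on day 4.

day 4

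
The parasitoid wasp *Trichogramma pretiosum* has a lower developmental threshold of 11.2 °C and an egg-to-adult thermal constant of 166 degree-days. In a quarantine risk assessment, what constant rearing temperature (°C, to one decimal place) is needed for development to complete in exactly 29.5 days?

16.8 °C

Required daily accumulation = 166 / 29.5 = 5.627 DD/day.
T = T_base + 5.627 = 11.2 + 5.627 = 16.827 ≈ 16.8 °C.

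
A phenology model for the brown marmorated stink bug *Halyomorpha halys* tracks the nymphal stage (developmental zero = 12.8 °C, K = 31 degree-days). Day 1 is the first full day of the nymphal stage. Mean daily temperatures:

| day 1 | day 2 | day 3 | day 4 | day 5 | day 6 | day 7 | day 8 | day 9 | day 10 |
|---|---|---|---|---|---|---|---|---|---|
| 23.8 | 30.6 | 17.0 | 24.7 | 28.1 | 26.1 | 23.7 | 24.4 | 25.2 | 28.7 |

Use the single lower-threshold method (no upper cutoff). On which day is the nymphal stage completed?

day 3

Daily DD above 12.8 °C: 11.0, 17.8, 4.2, 11.9, 15.3, 13.3, 10.9, 11.6, 12.4, 15.9.
Cumulative: 11.0, 28.8, 33.0, 44.9, 60.2, 73.5, 84.4, 96.0, 108.4, 124.3.
The total first reaches 31 DD on day 3.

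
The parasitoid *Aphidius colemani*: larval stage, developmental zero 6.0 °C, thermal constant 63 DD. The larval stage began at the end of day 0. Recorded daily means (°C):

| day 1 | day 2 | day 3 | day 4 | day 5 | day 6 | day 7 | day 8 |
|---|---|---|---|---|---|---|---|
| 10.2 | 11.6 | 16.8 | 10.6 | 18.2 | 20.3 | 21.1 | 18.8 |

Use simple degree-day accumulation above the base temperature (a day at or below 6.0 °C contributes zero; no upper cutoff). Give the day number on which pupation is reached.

day 7

Daily DD above 6.0 °C: 4.2, 5.6, 10.8, 4.6, 12.2, 14.3, 15.1, 12.8.
Cumulative: 4.2, 9.8, 20.6, 25.2, 37.4, 51.7, 66.8, 79.6.
The total first reaches 63 DD on day 7.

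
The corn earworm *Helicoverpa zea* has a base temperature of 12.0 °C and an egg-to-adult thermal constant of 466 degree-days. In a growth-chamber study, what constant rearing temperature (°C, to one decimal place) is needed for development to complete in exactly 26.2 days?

Required daily accumulation = 466 / 26.2 = 17.786 DD/day.
T = T_base + 17.786 = 12.0 + 17.786 = 29.786 ≈ 29.8 °C.

29.8 °C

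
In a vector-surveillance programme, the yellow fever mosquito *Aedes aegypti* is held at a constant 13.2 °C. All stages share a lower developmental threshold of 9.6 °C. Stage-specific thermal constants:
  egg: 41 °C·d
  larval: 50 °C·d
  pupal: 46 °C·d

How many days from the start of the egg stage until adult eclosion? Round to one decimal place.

38.1 days

Daily accumulation at 13.2 °C = 13.2 − 9.6 = 3.6 DD/day.
Total K = 41 + 50 + 46 = 137 DD.
Total duration = 137 / 3.6 = 38.056 ≈ 38.1 days.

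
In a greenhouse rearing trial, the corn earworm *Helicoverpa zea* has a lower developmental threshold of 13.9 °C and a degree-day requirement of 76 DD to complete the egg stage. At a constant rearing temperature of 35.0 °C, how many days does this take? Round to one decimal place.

Daily accumulation = 35.0 − 13.9 = 21.1 DD/day.
Duration = 76 / 21.1 = 3.602 ≈ 3.6 days.

3.6 days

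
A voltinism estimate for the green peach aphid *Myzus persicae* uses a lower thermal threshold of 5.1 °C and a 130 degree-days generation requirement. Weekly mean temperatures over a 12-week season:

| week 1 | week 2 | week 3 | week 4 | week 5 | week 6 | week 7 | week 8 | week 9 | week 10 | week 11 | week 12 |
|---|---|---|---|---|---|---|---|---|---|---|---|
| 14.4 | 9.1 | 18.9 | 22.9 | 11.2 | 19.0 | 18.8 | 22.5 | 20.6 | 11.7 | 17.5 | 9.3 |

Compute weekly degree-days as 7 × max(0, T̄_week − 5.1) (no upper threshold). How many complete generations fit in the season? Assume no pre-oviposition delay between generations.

7 generations

Weekly DD (7 × max(0, T̄ − 5.1)): 65.1, 28.0, 96.6, 124.6, 42.7, 97.3, 95.9, 121.8, 108.5, 46.2, 86.8, 29.4.
Season total = 942.9 DD.
Complete generations = ⌊942.9 / 130⌋ = 7.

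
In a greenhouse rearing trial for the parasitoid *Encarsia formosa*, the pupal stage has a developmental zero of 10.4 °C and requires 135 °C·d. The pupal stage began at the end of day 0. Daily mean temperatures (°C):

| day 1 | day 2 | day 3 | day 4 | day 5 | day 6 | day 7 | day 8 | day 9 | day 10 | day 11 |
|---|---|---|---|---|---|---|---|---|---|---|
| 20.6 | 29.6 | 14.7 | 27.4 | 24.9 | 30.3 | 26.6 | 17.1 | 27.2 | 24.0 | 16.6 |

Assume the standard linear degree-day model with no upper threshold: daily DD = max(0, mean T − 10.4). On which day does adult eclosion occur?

day 10

Daily DD above 10.4 °C: 10.2, 19.2, 4.3, 17.0, 14.5, 19.9, 16.2, 6.7, 16.8, 13.6, 6.2.
Cumulative: 10.2, 29.4, 33.7, 50.7, 65.2, 85.1, 101.3, 108.0, 124.8, 138.4, 144.6.
The total first reaches 135 DD on day 10.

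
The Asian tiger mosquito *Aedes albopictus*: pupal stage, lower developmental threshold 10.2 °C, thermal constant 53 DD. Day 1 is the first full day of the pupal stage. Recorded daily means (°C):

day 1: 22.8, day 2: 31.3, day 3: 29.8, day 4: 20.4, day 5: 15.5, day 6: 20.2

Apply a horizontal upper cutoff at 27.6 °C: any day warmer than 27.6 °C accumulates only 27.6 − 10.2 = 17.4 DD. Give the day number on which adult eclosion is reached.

Daily DD above 10.2 °C (capped at 17.4): 12.6, 17.4, 17.4, 10.2, 5.3, 10.0.
Cumulative: 12.6, 30.0, 47.4, 57.6, 62.9, 72.9.
The total first reaches 53 DD on day 4.

day 4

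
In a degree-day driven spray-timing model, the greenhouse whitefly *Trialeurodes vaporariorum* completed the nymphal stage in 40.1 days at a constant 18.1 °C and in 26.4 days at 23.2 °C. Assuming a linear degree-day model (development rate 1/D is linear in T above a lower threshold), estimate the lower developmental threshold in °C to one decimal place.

8.3 °C

Under the model K = D·(T − T_b), so D₁·(T₁ − T_b) = D₂·(T₂ − T_b).
40.1·(18.1 − T_b) = 26.4·(23.2 − T_b)
T_b = (40.1·18.1 − 26.4·23.2) / (40.1 − 26.4) = 113.33 / 13.7 = 8.272 °C ≈ 8.3 °C.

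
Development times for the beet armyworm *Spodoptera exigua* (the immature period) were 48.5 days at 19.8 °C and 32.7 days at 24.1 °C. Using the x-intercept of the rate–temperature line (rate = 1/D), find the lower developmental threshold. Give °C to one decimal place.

Equal thermal constants: D₁(T₁ − T_b) = D₂(T₂ − T_b).
48.5·(19.8 − T_b) = 32.7·(24.1 − T_b)
T_b = (48.5·19.8 − 32.7·24.1) / (48.5 − 32.7) = 172.23 / 15.8 = 10.901 °C ≈ 10.9 °C.

10.9 °C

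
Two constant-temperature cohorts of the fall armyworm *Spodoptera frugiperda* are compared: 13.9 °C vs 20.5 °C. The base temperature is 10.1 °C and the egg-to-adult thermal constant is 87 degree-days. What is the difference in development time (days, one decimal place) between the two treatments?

14.5 days

At 13.9 °C: 87 / (13.9 − 10.1) = 87 / 3.8 = 22.895 d.
At 20.5 °C: 87 / (20.5 − 10.1) = 87 / 10.4 = 8.365 d.
Difference = |22.895 − 8.365| = 14.529 ≈ 14.5 days.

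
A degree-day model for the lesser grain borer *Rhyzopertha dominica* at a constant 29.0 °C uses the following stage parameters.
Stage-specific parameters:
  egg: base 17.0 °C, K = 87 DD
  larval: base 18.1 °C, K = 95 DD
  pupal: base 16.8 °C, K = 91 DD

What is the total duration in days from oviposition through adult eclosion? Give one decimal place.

23.4 days

egg: 87 / (29.0 − 17.0) = 87 / 12.0 = 7.250 d.
larval: 95 / (29.0 − 18.1) = 95 / 10.9 = 8.716 d.
pupal: 91 / (29.0 − 16.8) = 91 / 12.2 = 7.459 d.
Sum = 23.425 ≈ 23.4 days.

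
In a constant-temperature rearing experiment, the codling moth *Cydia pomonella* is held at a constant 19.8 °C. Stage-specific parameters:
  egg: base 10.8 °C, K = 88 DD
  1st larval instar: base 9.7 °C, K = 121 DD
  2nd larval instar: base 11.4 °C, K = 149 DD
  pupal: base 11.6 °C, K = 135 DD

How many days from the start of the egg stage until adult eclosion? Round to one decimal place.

egg: 88 / (19.8 − 10.8) = 88 / 9.0 = 9.778 d.
1st larval instar: 121 / (19.8 − 9.7) = 121 / 10.1 = 11.980 d.
2nd larval instar: 149 / (19.8 − 11.4) = 149 / 8.4 = 17.738 d.
pupal: 135 / (19.8 − 11.6) = 135 / 8.2 = 16.463 d.
Sum = 55.959 ≈ 56.0 days.

56.0 days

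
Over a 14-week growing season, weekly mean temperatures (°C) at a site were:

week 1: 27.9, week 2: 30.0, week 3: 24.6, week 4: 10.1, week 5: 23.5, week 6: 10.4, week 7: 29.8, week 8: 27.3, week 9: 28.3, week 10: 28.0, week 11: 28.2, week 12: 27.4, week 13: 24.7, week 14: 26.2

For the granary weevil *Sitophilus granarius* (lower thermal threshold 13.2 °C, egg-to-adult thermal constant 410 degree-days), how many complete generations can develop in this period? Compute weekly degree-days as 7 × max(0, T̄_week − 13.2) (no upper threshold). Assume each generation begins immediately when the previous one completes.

2 generations

Weekly DD (7 × max(0, T̄ − 13.2)): 102.9, 117.6, 79.8, 0.0, 72.1, 0.0, 116.2, 98.7, 105.7, 103.6, 105.0, 99.4, 80.5, 91.0.
Season total = 1172.5 DD.
Complete generations = ⌊1172.5 / 410⌋ = 2.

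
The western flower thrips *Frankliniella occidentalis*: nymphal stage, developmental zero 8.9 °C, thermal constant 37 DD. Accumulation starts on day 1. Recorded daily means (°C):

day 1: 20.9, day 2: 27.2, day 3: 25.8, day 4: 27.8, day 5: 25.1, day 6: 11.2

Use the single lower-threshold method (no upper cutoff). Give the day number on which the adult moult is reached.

Daily DD above 8.9 °C: 12.0, 18.3, 16.9, 18.9, 16.2, 2.3.
Cumulative: 12.0, 30.3, 47.2, 66.1, 82.3, 84.6.
The total first reaches 37 DD on day 3.

day 3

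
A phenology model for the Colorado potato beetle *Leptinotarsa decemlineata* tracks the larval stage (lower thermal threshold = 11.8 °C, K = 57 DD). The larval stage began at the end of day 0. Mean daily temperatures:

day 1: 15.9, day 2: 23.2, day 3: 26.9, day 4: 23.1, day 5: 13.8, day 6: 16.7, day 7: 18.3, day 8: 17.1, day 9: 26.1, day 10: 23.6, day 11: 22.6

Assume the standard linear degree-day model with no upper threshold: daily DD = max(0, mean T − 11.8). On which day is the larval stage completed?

Daily DD above 11.8 °C: 4.1, 11.4, 15.1, 11.3, 2.0, 4.9, 6.5, 5.3, 14.3, 11.8, 10.8.
Cumulative: 4.1, 15.5, 30.6, 41.9, 43.9, 48.8, 55.3, 60.6, 74.9, 86.7, 97.5.
The total first reaches 57 DD on day 8.

day 8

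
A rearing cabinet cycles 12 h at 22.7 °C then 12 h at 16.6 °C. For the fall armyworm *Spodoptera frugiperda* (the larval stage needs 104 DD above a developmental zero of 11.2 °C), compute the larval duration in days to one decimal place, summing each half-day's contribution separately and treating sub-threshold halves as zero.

Day half: max(0, 22.7 − 11.2) × 0.5 = 11.5 × 0.5 = 5.75 DD.
Night half: max(0, 16.6 − 11.2) × 0.5 = 5.4 × 0.5 = 2.70 DD.
Per 24 h: 8.45 DD/day.
Duration = 104 / 8.45 = 12.308 ≈ 12.3 days.

12.3 days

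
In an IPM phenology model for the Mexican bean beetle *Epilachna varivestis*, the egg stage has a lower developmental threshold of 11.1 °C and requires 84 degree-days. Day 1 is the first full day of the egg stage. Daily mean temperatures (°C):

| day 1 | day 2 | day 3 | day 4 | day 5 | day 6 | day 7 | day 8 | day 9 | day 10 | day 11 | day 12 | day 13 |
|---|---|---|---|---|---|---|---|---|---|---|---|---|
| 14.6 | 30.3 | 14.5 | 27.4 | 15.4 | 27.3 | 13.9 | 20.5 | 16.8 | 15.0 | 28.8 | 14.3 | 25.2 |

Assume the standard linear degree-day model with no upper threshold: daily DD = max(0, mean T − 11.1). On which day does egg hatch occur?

day 10

Daily DD above 11.1 °C: 3.5, 19.2, 3.4, 16.3, 4.3, 16.2, 2.8, 9.4, 5.7, 3.9, 17.7, 3.2, 14.1.
Cumulative: 3.5, 22.7, 26.1, 42.4, 46.7, 62.9, 65.7, 75.1, 80.8, 84.7, 102.4, 105.6, 119.7.
The total first reaches 84 DD on day 10.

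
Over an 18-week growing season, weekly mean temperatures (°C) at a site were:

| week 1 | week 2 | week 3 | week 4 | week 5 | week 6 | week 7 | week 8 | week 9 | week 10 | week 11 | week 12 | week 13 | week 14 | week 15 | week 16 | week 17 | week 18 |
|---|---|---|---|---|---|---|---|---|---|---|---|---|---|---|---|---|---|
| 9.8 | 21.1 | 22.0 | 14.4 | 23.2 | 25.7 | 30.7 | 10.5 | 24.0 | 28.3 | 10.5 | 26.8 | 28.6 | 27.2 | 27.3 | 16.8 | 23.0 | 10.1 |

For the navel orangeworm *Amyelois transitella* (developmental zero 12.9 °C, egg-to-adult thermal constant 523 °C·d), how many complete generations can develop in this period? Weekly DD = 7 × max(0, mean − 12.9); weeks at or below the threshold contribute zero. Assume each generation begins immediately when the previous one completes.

2 generations

Weekly DD (7 × max(0, T̄ − 12.9)): 0.0, 57.4, 63.7, 10.5, 72.1, 89.6, 124.6, 0.0, 77.7, 107.8, 0.0, 97.3, 109.9, 100.1, 100.8, 27.3, 70.7, 0.0.
Season total = 1109.5 DD.
Complete generations = ⌊1109.5 / 523⌋ = 2.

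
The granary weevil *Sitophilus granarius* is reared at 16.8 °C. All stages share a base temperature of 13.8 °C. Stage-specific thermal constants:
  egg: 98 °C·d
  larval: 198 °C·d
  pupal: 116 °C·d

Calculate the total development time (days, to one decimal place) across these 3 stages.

Daily accumulation at 16.8 °C = 16.8 − 13.8 = 3.0 DD/day.
Total K = 98 + 198 + 116 = 412 DD.
Total duration = 412 / 3.0 = 137.333 ≈ 137.3 days.

137.3 days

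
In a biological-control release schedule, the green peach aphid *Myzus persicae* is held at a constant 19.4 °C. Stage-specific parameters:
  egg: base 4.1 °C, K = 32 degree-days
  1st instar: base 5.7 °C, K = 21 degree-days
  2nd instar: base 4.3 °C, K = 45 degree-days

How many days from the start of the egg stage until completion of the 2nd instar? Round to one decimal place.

egg: 32 / (19.4 − 4.1) = 32 / 15.3 = 2.092 d.
1st instar: 21 / (19.4 − 5.7) = 21 / 13.7 = 1.533 d.
2nd instar: 45 / (19.4 − 4.3) = 45 / 15.1 = 2.980 d.
Sum = 6.604 ≈ 6.6 days.

6.6 days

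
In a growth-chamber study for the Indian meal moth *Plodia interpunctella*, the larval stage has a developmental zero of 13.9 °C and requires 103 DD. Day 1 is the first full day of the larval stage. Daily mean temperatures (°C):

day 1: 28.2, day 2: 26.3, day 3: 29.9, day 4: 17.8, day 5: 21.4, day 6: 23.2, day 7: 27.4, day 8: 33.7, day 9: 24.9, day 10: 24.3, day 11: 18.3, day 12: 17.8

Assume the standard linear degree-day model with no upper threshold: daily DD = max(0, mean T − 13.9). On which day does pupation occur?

Daily DD above 13.9 °C: 14.3, 12.4, 16.0, 3.9, 7.5, 9.3, 13.5, 19.8, 11.0, 10.4, 4.4, 3.9.
Cumulative: 14.3, 26.7, 42.7, 46.6, 54.1, 63.4, 76.9, 96.7, 107.7, 118.1, 122.5, 126.4.
The total first reaches 103 DD on day 9.

day 9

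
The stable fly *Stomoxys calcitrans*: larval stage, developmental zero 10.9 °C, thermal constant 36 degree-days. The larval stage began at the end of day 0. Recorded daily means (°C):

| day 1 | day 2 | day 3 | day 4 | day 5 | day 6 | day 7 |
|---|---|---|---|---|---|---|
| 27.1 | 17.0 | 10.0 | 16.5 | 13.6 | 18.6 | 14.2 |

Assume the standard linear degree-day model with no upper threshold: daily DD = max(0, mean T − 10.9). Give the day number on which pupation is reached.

day 6

Daily DD above 10.9 °C: 16.2, 6.1, 0.0, 5.6, 2.7, 7.7, 3.3.
Cumulative: 16.2, 22.3, 22.3, 27.9, 30.6, 38.3, 41.6.
The total first reaches 36 DD on day 6.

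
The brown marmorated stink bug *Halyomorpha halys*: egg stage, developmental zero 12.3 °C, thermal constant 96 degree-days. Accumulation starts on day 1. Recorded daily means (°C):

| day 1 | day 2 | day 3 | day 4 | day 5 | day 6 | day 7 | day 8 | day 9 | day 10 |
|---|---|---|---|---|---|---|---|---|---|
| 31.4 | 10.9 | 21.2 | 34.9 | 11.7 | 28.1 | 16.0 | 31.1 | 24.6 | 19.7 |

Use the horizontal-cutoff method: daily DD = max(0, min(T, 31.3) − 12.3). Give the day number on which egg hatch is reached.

day 9

Daily DD above 12.3 °C (capped at 19.0): 19.0, 0.0, 8.9, 19.0, 0.0, 15.8, 3.7, 18.8, 12.3, 7.4.
Cumulative: 19.0, 19.0, 27.9, 46.9, 46.9, 62.7, 66.4, 85.2, 97.5, 104.9.
The total first reaches 96 DD on day 9.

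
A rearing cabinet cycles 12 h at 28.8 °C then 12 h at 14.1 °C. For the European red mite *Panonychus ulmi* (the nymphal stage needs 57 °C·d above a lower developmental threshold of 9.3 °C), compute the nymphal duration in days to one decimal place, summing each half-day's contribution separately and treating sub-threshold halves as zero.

Day half: max(0, 28.8 − 9.3) × 0.5 = 19.5 × 0.5 = 9.75 DD.
Night half: max(0, 14.1 − 9.3) × 0.5 = 4.8 × 0.5 = 2.40 DD.
Per 24 h: 12.15 DD/day.
Duration = 57 / 12.15 = 4.691 ≈ 4.7 days.

4.7 days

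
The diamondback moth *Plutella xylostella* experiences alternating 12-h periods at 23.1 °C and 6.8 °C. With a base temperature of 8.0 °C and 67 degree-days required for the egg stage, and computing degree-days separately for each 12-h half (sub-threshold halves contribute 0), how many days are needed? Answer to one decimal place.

Day half: max(0, 23.1 − 8.0) × 0.5 = 15.1 × 0.5 = 7.55 DD.
Night half: max(0, 6.8 − 8.0) × 0.5 = 0.0 × 0.5 = 0.00 DD.
Per 24 h: 7.55 DD/day.
Duration = 67 / 7.55 = 8.874 ≈ 8.9 days.

8.9 days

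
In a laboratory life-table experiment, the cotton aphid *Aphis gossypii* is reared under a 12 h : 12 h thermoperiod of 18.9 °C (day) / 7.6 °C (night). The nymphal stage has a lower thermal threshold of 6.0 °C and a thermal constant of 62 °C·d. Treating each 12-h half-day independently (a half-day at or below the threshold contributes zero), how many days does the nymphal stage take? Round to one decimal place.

8.6 days

Day half: max(0, 18.9 − 6.0) × 0.5 = 12.9 × 0.5 = 6.45 DD.
Night half: max(0, 7.6 − 6.0) × 0.5 = 1.6 × 0.5 = 0.80 DD.
Per 24 h: 7.25 DD/day.
Duration = 62 / 7.25 = 8.552 ≈ 8.6 days.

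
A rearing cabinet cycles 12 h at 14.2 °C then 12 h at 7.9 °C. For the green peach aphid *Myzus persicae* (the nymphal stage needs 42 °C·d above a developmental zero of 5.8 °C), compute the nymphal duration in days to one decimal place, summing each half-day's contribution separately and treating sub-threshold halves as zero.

8.0 days

Day half: max(0, 14.2 − 5.8) × 0.5 = 8.4 × 0.5 = 4.20 DD.
Night half: max(0, 7.9 − 5.8) × 0.5 = 2.1 × 0.5 = 1.05 DD.
Per 24 h: 5.25 DD/day.
Duration = 42 / 5.25 = 8.000 ≈ 8.0 days.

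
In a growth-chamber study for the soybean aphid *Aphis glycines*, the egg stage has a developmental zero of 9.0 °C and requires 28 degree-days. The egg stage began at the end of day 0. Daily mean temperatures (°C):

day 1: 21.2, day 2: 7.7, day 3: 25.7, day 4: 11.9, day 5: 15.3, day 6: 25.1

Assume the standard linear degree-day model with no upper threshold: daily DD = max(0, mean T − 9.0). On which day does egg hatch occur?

Daily DD above 9.0 °C: 12.2, 0.0, 16.7, 2.9, 6.3, 16.1.
Cumulative: 12.2, 12.2, 28.9, 31.8, 38.1, 54.2.
The total first reaches 28 DD on day 3.

day 3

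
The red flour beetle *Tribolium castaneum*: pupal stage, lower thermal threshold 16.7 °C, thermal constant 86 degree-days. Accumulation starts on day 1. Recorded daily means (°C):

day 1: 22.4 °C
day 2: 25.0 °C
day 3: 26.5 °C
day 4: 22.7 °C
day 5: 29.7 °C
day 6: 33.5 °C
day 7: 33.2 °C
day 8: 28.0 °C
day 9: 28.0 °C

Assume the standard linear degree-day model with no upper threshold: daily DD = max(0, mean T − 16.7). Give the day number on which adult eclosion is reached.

Daily DD above 16.7 °C: 5.7, 8.3, 9.8, 6.0, 13.0, 16.8, 16.5, 11.3, 11.3.
Cumulative: 5.7, 14.0, 23.8, 29.8, 42.8, 59.6, 76.1, 87.4, 98.7.
The total first reaches 86 DD on day 8.

day 8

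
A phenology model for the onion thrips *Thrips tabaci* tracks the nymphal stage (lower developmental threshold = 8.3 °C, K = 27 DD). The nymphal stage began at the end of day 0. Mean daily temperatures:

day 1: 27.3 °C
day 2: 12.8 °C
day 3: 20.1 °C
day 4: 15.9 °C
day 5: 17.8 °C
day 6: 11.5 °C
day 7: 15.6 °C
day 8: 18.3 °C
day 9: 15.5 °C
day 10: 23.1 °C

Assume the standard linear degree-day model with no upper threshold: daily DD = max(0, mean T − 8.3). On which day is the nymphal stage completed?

day 3

Daily DD above 8.3 °C: 19.0, 4.5, 11.8, 7.6, 9.5, 3.2, 7.3, 10.0, 7.2, 14.8.
Cumulative: 19.0, 23.5, 35.3, 42.9, 52.4, 55.6, 62.9, 72.9, 80.1, 94.9.
The total first reaches 27 DD on day 3.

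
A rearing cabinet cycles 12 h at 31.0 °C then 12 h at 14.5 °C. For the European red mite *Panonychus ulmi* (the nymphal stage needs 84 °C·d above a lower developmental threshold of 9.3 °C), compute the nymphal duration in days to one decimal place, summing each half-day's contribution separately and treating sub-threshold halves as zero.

Day half: max(0, 31.0 − 9.3) × 0.5 = 21.7 × 0.5 = 10.85 DD.
Night half: max(0, 14.5 − 9.3) × 0.5 = 5.2 × 0.5 = 2.60 DD.
Per 24 h: 13.45 DD/day.
Duration = 84 / 13.45 = 6.245 ≈ 6.2 days.

6.2 days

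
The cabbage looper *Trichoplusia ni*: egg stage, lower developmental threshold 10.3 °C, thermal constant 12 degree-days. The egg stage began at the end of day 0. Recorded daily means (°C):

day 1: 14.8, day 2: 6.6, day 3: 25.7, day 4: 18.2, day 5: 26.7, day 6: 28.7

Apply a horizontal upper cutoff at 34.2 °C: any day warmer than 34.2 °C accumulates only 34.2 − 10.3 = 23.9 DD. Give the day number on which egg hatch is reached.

day 3

Daily DD above 10.3 °C (capped at 23.9): 4.5, 0.0, 15.4, 7.9, 16.4, 18.4.
Cumulative: 4.5, 4.5, 19.9, 27.8, 44.2, 62.6.
The total first reaches 12 DD on day 3.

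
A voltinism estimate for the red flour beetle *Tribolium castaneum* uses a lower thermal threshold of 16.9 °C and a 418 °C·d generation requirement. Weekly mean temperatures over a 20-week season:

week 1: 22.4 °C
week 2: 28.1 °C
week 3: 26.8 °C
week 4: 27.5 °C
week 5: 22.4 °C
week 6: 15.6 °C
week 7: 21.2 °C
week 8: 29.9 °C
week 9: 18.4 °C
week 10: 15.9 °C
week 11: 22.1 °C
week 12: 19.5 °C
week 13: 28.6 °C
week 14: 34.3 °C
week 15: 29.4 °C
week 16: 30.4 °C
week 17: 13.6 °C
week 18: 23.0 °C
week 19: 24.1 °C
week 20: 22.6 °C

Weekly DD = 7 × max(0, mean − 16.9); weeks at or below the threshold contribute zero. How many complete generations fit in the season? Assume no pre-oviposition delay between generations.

Weekly DD (7 × max(0, T̄ − 16.9)): 38.5, 78.4, 69.3, 74.2, 38.5, 0.0, 30.1, 91.0, 10.5, 0.0, 36.4, 18.2, 81.9, 121.8, 87.5, 94.5, 0.0, 42.7, 50.4, 39.9.
Season total = 1003.8 DD.
Complete generations = ⌊1003.8 / 418⌋ = 2.

2 generations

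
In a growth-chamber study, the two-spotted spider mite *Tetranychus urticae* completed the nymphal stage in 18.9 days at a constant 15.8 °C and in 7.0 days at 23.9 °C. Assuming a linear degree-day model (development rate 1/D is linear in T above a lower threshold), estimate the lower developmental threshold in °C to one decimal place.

11.0 °C

Linear rate model ⇒ the product D·(T − T_b) is constant across temperatures.
18.9·(15.8 − T_b) = 7.0·(23.9 − T_b)
T_b = (18.9·15.8 − 7.0·23.9) / (18.9 − 7.0) = 131.32 / 11.9 = 11.035 °C ≈ 11.0 °C.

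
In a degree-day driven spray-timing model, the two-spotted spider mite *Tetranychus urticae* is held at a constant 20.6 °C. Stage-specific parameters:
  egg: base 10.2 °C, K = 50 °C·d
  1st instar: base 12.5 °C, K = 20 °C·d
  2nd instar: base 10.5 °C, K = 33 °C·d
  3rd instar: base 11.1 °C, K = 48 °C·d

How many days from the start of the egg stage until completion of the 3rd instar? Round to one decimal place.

egg: 50 / (20.6 − 10.2) = 50 / 10.4 = 4.808 d.
1st instar: 20 / (20.6 − 12.5) = 20 / 8.1 = 2.469 d.
2nd instar: 33 / (20.6 − 10.5) = 33 / 10.1 = 3.267 d.
3rd instar: 48 / (20.6 − 11.1) = 48 / 9.5 = 5.053 d.
Sum = 15.597 ≈ 15.6 days.

15.6 days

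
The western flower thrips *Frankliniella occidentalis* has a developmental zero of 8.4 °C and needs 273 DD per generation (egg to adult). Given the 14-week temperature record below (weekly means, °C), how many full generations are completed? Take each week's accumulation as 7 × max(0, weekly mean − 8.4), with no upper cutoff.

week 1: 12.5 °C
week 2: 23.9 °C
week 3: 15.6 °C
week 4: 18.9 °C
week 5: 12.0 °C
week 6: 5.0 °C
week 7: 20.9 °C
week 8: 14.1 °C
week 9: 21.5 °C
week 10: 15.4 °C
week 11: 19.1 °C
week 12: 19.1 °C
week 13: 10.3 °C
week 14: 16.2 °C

2 generations

Weekly DD (7 × max(0, T̄ − 8.4)): 28.7, 108.5, 50.4, 73.5, 25.2, 0.0, 87.5, 39.9, 91.7, 49.0, 74.9, 74.9, 13.3, 54.6.
Season total = 772.1 DD.
Complete generations = ⌊772.1 / 273⌋ = 2.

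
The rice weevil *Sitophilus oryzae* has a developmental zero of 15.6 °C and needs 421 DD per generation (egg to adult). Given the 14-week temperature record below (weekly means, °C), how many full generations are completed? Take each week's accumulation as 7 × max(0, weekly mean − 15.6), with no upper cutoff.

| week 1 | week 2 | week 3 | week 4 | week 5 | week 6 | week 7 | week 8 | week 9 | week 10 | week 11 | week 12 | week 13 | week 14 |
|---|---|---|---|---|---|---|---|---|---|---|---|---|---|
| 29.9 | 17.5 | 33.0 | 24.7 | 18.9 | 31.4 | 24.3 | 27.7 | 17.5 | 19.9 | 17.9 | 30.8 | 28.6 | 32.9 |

Weekly DD (7 × max(0, T̄ − 15.6)): 100.1, 13.3, 121.8, 63.7, 23.1, 110.6, 60.9, 84.7, 13.3, 30.1, 16.1, 106.4, 91.0, 121.1.
Season total = 956.2 DD.
Complete generations = ⌊956.2 / 421⌋ = 2.

2 generations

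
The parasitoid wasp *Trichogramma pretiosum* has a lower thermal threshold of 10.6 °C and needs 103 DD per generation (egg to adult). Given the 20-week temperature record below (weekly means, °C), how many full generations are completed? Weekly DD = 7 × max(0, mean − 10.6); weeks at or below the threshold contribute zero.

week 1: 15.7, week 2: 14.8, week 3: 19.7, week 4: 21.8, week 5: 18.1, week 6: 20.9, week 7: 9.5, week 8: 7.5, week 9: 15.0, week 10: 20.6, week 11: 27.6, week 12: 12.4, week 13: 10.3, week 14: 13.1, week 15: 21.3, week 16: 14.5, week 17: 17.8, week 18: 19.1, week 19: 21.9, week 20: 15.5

Weekly DD (7 × max(0, T̄ − 10.6)): 35.7, 29.4, 63.7, 78.4, 52.5, 72.1, 0.0, 0.0, 30.8, 70.0, 119.0, 12.6, 0.0, 17.5, 74.9, 27.3, 50.4, 59.5, 79.1, 34.3.
Season total = 907.2 DD.
Complete generations = ⌊907.2 / 103⌋ = 8.

8 generations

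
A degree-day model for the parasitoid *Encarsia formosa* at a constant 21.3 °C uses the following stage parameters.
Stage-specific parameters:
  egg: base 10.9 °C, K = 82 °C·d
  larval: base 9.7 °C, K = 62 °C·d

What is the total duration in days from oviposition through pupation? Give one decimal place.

13.2 days

egg: 82 / (21.3 − 10.9) = 82 / 10.4 = 7.885 d.
larval: 62 / (21.3 − 9.7) = 62 / 11.6 = 5.345 d.
Sum = 13.229 ≈ 13.2 days.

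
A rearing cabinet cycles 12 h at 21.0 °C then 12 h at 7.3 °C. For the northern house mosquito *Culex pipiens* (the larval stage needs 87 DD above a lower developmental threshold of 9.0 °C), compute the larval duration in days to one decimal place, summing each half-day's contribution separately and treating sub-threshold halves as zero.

Day half: max(0, 21.0 − 9.0) × 0.5 = 12.0 × 0.5 = 6.00 DD.
Night half: max(0, 7.3 − 9.0) × 0.5 = 0.0 × 0.5 = 0.00 DD.
Per 24 h: 6.00 DD/day.
Duration = 87 / 6.00 = 14.500 ≈ 14.5 days.

14.5 days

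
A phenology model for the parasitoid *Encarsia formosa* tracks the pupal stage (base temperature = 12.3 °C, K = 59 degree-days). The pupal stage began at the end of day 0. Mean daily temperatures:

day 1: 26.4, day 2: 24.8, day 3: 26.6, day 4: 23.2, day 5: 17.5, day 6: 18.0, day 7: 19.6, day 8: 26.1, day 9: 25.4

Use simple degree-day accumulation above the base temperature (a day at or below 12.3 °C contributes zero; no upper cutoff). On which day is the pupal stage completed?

day 6

Daily DD above 12.3 °C: 14.1, 12.5, 14.3, 10.9, 5.2, 5.7, 7.3, 13.8, 13.1.
Cumulative: 14.1, 26.6, 40.9, 51.8, 57.0, 62.7, 70.0, 83.8, 96.9.
The total first reaches 59 DD on day 6.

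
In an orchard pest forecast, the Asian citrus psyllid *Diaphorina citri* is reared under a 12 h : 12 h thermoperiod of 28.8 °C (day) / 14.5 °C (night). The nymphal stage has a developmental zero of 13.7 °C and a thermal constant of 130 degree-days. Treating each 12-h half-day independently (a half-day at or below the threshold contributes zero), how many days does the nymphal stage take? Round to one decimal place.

16.4 days

Day half: max(0, 28.8 − 13.7) × 0.5 = 15.1 × 0.5 = 7.55 DD.
Night half: max(0, 14.5 − 13.7) × 0.5 = 0.8 × 0.5 = 0.40 DD.
Per 24 h: 7.95 DD/day.
Duration = 130 / 7.95 = 16.352 ≈ 16.4 days.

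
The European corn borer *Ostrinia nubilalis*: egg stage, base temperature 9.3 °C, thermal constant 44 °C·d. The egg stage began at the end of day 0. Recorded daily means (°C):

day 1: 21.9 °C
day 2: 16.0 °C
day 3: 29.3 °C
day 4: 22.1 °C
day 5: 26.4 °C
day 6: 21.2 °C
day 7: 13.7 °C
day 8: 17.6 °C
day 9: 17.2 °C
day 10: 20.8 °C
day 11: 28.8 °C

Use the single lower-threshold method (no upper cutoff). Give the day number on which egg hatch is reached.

day 4

Daily DD above 9.3 °C: 12.6, 6.7, 20.0, 12.8, 17.1, 11.9, 4.4, 8.3, 7.9, 11.5, 19.5.
Cumulative: 12.6, 19.3, 39.3, 52.1, 69.2, 81.1, 85.5, 93.8, 101.7, 113.2, 132.7.
The total first reaches 44 DD on day 4.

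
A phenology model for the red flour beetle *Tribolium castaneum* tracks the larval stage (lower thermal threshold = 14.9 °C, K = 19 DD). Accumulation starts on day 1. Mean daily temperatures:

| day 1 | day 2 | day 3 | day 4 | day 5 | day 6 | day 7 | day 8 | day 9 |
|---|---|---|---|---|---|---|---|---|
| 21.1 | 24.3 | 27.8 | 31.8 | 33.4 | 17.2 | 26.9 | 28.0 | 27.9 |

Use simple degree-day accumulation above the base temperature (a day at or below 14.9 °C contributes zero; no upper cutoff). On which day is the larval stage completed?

day 3

Daily DD above 14.9 °C: 6.2, 9.4, 12.9, 16.9, 18.5, 2.3, 12.0, 13.1, 13.0.
Cumulative: 6.2, 15.6, 28.5, 45.4, 63.9, 66.2, 78.2, 91.3, 104.3.
The total first reaches 19 DD on day 3.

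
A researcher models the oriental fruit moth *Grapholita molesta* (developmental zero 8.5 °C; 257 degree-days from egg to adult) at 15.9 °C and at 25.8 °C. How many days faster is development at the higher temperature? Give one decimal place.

19.9 days

At 15.9 °C: 257 / (15.9 − 8.5) = 257 / 7.4 = 34.730 d.
At 25.8 °C: 257 / (25.8 − 8.5) = 257 / 17.3 = 14.855 d.
Difference = |34.730 − 14.855| = 19.874 ≈ 19.9 days.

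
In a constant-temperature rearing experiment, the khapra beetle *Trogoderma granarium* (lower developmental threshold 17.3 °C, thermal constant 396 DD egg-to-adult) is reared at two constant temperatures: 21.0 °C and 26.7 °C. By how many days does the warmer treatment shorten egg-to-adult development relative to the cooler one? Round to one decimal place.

64.9 days

At 21.0 °C: 396 / (21.0 − 17.3) = 396 / 3.7 = 107.027 d.
At 26.7 °C: 396 / (26.7 − 17.3) = 396 / 9.4 = 42.128 d.
Difference = |107.027 − 42.128| = 64.899 ≈ 64.9 days.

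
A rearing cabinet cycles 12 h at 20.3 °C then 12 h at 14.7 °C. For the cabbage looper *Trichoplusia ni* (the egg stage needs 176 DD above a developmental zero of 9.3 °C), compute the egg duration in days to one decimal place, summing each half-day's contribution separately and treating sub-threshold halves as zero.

Day half: max(0, 20.3 − 9.3) × 0.5 = 11.0 × 0.5 = 5.50 DD.
Night half: max(0, 14.7 − 9.3) × 0.5 = 5.4 × 0.5 = 2.70 DD.
Per 24 h: 8.20 DD/day.
Duration = 176 / 8.20 = 21.463 ≈ 21.5 days.

21.5 days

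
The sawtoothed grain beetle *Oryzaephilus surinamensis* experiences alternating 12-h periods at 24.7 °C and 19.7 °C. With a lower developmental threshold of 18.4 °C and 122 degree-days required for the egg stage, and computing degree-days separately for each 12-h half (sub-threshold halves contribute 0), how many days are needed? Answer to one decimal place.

Day half: max(0, 24.7 − 18.4) × 0.5 = 6.3 × 0.5 = 3.15 DD.
Night half: max(0, 19.7 − 18.4) × 0.5 = 1.3 × 0.5 = 0.65 DD.
Per 24 h: 3.80 DD/day.
Duration = 122 / 3.80 = 32.105 ≈ 32.1 days.

32.1 days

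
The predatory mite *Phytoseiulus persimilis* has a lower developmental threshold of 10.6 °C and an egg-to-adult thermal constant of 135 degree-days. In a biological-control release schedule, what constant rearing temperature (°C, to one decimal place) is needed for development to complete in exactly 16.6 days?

18.7 °C

Required daily accumulation = 135 / 16.6 = 8.133 DD/day.
T = T_base + 8.133 = 10.6 + 8.133 = 18.733 ≈ 18.7 °C.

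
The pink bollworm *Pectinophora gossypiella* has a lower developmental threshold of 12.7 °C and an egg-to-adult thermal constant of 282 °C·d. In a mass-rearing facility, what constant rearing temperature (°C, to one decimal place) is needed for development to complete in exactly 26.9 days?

23.2 °C

Required daily accumulation = 282 / 26.9 = 10.483 DD/day.
T = T_base + 10.483 = 12.7 + 10.483 = 23.183 ≈ 23.2 °C.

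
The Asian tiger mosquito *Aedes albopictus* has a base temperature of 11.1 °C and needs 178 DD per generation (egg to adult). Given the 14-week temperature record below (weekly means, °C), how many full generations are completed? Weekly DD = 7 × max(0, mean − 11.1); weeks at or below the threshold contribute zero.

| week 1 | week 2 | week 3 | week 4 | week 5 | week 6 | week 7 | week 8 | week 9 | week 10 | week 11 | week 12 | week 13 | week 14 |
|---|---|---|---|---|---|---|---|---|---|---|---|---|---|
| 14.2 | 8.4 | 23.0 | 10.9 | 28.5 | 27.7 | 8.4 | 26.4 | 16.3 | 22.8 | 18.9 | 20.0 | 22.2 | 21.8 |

4 generations

Weekly DD (7 × max(0, T̄ − 11.1)): 21.7, 0.0, 83.3, 0.0, 121.8, 116.2, 0.0, 107.1, 36.4, 81.9, 54.6, 62.3, 77.7, 74.9.
Season total = 837.9 DD.
Complete generations = ⌊837.9 / 178⌋ = 4.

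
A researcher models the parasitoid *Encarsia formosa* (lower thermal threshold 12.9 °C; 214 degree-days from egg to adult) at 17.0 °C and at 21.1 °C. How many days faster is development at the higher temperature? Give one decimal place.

At 17.0 °C: 214 / (17.0 − 12.9) = 214 / 4.1 = 52.195 d.
At 21.1 °C: 214 / (21.1 − 12.9) = 214 / 8.2 = 26.098 d.
Difference = |52.195 − 26.098| = 26.098 ≈ 26.1 days.

26.1 days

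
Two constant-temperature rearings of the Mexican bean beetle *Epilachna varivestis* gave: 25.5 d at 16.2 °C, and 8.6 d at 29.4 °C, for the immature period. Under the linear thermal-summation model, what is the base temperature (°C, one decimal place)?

Under the model K = D·(T − T_b), so D₁·(T₁ − T_b) = D₂·(T₂ − T_b).
25.5·(16.2 − T_b) = 8.6·(29.4 − T_b)
T_b = (25.5·16.2 − 8.6·29.4) / (25.5 − 8.6) = 160.26 / 16.9 = 9.483 °C ≈ 9.5 °C.

9.5 °C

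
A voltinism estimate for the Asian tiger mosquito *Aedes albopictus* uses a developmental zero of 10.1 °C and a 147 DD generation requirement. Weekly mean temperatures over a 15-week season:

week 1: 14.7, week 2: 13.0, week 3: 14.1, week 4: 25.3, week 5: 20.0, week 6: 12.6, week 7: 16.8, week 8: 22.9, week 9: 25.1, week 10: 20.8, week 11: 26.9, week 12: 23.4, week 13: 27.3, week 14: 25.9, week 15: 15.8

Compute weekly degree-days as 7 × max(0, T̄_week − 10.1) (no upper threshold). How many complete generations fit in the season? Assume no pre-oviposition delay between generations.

7 generations

Weekly DD (7 × max(0, T̄ − 10.1)): 32.2, 20.3, 28.0, 106.4, 69.3, 17.5, 46.9, 89.6, 105.0, 74.9, 117.6, 93.1, 120.4, 110.6, 39.9.
Season total = 1071.7 DD.
Complete generations = ⌊1071.7 / 147⌋ = 7.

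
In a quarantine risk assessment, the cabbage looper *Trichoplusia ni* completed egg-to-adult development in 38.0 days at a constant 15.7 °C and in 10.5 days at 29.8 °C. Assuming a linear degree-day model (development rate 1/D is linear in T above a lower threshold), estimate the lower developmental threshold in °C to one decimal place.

Linear rate model ⇒ the product D·(T − T_b) is constant across temperatures.
38.0·(15.7 − T_b) = 10.5·(29.8 − T_b)
T_b = (38.0·15.7 − 10.5·29.8) / (38.0 − 10.5) = 283.70 / 27.5 = 10.316 °C ≈ 10.3 °C.

10.3 °C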